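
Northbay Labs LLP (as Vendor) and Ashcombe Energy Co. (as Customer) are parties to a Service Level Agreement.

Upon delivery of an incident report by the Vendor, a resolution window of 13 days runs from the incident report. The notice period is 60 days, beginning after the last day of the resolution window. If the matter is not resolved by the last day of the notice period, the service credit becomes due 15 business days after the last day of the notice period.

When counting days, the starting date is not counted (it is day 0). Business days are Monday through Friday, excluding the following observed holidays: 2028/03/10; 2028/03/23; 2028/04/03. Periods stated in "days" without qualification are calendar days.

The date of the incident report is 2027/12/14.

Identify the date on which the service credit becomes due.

Adding 13 calendar days to 2027/12/14 gives 2027/12/27, which is the last day of the resolution window.
The last day of the notice period: 2027/12/27 + 60 days = 2028/02/25.
The date on which the service credit becomes due: 15 business days after Friday, 2028/02/25, skipping weekends and the listed holiday on Mar 10 — Feb 28, Feb 29, Mar 1, Mar 2, …, Mar 16, Mar 17, Mar 20 — lands on Monday, 2028/03/20.

2028/03/20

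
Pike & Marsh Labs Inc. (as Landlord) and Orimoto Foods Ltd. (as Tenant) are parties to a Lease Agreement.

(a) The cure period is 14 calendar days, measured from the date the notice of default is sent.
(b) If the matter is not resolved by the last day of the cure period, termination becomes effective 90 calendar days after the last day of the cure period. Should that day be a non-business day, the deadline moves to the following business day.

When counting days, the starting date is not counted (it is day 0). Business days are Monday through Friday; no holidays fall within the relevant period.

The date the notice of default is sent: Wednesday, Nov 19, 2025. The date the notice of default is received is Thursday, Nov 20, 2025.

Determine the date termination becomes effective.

Mar 3, 2026

The last day of the cure period: 14 calendar days after Nov 19, 2025 is Dec 3, 2025.
The date termination becomes effective: Dec 3, 2025 + 90 days = Mar 3, 2026. Mar 3, 2026 is a Tuesday, so no roll-forward applies.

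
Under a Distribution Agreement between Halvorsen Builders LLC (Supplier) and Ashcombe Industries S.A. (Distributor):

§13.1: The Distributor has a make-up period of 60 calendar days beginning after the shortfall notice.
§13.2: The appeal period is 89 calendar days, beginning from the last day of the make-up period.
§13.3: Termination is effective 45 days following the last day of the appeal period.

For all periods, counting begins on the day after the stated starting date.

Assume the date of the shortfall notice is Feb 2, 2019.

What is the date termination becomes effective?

Adding 60 calendar days to Feb 2, 2019 gives Apr 3, 2019, which is the last day of the make-up period.
The last day of the appeal period: 89 calendar days after Apr 3, 2019 is Jul 1, 2019.
The date termination becomes effective: 45 calendar days after Jul 1, 2019 is Aug 15, 2019.

Aug 15, 2019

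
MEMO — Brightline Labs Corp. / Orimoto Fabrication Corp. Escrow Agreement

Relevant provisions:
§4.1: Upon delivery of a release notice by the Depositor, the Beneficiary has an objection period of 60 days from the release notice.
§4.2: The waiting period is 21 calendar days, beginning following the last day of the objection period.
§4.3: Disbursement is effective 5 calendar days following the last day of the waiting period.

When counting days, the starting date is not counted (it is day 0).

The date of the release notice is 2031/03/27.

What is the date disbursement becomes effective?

2031/06/21

Adding 60 calendar days to 2031/03/27 gives 2031/05/26, which is the last day of the objection period.
The last day of the waiting period: 2031/05/26 + 21 days = 2031/06/16.
The date disbursement becomes effective: 2031/06/16 + 5 days = 2031/06/21.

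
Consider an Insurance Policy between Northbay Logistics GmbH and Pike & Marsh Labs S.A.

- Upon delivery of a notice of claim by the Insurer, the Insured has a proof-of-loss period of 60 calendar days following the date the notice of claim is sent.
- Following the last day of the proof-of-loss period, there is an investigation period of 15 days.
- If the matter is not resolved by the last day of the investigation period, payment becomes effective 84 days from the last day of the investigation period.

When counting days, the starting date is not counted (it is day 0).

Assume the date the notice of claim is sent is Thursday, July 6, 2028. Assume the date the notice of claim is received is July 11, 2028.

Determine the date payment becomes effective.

Adding 60 calendar days to July 6, 2028 gives September 4, 2028, which is the last day of the proof-of-loss period.
The last day of the investigation period: 15 calendar days after September 4, 2028 is September 19, 2028.
The date payment becomes effective: September 19, 2028 + 84 days = December 12, 2028.

December 12, 2028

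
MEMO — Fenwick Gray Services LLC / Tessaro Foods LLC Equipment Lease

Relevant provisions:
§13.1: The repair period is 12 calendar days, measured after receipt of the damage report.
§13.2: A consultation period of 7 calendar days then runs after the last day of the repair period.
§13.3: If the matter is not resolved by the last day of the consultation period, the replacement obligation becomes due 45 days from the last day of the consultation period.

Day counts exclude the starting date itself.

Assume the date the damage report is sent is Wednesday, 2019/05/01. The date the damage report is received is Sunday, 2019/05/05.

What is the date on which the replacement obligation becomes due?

2019/07/08

The last day of the repair period: 12 calendar days after 2019/05/05 is 2019/05/17.
Adding 7 calendar days to 2019/05/17 gives 2019/05/24, which is the last day of the consultation period.
The date on which the replacement obligation becomes due: 45 calendar days after 2019/05/24 is 2019/07/08.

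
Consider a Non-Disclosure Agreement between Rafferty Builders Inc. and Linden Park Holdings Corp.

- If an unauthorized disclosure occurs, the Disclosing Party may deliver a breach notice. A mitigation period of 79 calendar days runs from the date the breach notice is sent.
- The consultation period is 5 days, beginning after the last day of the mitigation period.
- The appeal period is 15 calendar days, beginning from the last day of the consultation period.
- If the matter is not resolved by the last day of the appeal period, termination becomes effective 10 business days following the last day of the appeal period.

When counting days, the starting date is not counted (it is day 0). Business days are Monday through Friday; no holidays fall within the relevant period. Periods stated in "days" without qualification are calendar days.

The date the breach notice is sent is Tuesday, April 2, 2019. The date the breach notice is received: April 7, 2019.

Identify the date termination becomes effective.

The last day of the mitigation period: 79 calendar days after April 2, 2019 is June 20, 2019.
Adding 5 calendar days to June 20, 2019 gives June 25, 2019, which is the last day of the consultation period.
Adding 15 calendar days to June 25, 2019 gives July 10, 2019, which is the last day of the appeal period.
The date termination becomes effective: 10 business days after Wednesday, July 10, 2019, skipping weekends — Jul 11, Jul 12, Jul 15, Jul 16, Jul 17, Jul 18, Jul 19, Jul 22, Jul 23, Jul 24 — lands on Wednesday, July 24, 2019.

July 24, 2019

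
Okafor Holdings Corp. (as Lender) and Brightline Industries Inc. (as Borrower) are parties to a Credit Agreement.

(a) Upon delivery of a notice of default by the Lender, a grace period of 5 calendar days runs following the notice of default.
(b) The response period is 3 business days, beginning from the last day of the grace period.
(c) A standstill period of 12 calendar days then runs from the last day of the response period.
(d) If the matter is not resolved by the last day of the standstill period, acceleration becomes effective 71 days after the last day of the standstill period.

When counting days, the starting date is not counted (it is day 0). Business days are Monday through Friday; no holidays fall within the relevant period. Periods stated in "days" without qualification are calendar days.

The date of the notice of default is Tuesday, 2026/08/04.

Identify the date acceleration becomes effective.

The last day of the grace period: 5 calendar days after 2026/08/04 is 2026/08/09.
The last day of the response period: 3 business days after Sunday, 2026/08/09, skipping weekends — Aug 10, Aug 11, Aug 12 — lands on Wednesday, 2026/08/12.
Adding 12 calendar days to 2026/08/12 gives 2026/08/24, which is the last day of the standstill period.
The date acceleration becomes effective: 71 calendar days after 2026/08/24 is 2026/11/03.

2026/11/03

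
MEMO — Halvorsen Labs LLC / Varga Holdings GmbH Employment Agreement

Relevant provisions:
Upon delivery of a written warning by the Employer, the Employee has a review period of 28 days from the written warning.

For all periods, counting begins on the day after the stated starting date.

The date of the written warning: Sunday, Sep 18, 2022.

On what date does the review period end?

The last day of the review period: Sep 18, 2022 + 28 days = Oct 16, 2022.

Oct 16, 2022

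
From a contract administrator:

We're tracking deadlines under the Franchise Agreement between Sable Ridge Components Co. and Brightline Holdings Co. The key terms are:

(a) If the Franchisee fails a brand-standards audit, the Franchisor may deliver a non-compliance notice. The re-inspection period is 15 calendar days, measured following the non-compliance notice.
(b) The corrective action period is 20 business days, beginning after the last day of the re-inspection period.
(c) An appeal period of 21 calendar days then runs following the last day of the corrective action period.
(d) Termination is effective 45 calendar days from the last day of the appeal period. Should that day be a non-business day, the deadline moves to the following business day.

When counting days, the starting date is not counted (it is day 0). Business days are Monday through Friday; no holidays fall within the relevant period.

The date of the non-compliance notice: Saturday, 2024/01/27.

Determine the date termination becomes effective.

2024/05/13

The last day of the re-inspection period: 15 calendar days after 2024/01/27 is 2024/02/11.
From Sunday, 2024/02/11, 20 business days (Feb 12, Feb 13, Feb 14, Feb 15, …, Mar 6, Mar 7, Mar 8, skipping weekends) brings us to Friday, 2024/03/08, which is the last day of the corrective action period.
The last day of the appeal period: 21 calendar days after 2024/03/08 is 2024/03/29.
The date termination becomes effective: 45 calendar days after 2024/03/29 is 2024/05/13. 2024/05/13 is a Monday, so no roll-forward applies.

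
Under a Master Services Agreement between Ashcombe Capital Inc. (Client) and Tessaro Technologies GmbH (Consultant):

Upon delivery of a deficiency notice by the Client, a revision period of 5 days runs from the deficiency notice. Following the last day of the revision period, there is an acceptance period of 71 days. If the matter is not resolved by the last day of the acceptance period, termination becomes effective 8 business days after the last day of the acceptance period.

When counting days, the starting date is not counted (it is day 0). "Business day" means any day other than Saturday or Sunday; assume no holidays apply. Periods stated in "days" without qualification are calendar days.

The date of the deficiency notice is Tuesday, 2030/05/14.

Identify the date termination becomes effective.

2030/08/08

Adding 5 calendar days to 2030/05/14 gives 2030/05/19, which is the last day of the revision period.
The last day of the acceptance period: 71 calendar days after 2030/05/19 is 2030/07/29.
From Monday, 2030/07/29, 8 business days (Jul 30, Jul 31, Aug 1, Aug 2, Aug 5, Aug 6, Aug 7, Aug 8, skipping weekends) brings us to Thursday, 2030/08/08, which is the date termination becomes effective.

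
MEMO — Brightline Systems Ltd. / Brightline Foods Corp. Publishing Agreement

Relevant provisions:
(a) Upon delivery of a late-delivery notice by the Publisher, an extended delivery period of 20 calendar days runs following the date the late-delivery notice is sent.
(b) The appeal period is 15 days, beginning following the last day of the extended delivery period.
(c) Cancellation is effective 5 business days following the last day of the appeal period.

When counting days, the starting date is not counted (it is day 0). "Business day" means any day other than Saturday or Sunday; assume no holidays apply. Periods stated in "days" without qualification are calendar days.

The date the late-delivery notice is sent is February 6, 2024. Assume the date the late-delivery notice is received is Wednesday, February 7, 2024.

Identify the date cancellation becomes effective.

March 19, 2024

Adding 20 calendar days to February 6, 2024 gives February 26, 2024, which is the last day of the extended delivery period.
Adding 15 calendar days to February 26, 2024 gives March 12, 2024, which is the last day of the appeal period.
The date cancellation becomes effective: 5 business days after Tuesday, March 12, 2024, skipping weekends — Mar 13, Mar 14, Mar 15, Mar 18, Mar 19 — lands on Tuesday, March 19, 2024.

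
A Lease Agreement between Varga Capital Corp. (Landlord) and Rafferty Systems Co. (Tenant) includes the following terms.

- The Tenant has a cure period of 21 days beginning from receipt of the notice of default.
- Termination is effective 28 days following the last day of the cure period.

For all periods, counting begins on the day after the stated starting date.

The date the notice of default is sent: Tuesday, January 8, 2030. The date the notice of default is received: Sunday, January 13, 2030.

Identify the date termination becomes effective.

Adding 21 calendar days to January 13, 2030 gives February 3, 2030, which is the last day of the cure period.
Adding 28 calendar days to February 3, 2030 gives March 3, 2030, which is the date termination becomes effective.

March 3, 2030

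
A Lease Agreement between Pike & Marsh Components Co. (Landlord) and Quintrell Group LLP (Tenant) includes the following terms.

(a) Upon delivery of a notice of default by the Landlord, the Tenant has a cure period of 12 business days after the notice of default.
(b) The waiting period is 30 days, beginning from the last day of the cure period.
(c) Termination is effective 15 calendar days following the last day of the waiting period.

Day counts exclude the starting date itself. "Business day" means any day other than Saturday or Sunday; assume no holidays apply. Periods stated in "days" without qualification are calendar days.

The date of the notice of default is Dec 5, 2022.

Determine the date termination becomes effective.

Feb 4, 2023

The last day of the cure period: counting 12 business days from Monday, Dec 5, 2022 (Dec 6, Dec 7, Dec 8, Dec 9, …, Dec 19, Dec 20, Dec 21, skipping weekends) reaches Wednesday, Dec 21, 2022.
The last day of the waiting period: Dec 21, 2022 + 30 days = Jan 20, 2023.
The date termination becomes effective: 15 calendar days after Jan 20, 2023 is Feb 4, 2023.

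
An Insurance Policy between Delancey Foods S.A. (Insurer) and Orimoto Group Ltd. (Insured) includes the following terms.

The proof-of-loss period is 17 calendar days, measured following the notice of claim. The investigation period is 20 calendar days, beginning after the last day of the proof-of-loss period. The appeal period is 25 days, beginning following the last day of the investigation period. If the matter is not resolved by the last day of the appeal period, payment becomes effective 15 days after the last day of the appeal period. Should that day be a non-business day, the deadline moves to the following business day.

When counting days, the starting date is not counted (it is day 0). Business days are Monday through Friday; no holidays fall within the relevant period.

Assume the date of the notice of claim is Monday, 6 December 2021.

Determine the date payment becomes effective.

Adding 17 calendar days to 6 December 2021 gives 23 December 2021, which is the last day of the proof-of-loss period.
Adding 20 calendar days to 23 December 2021 gives 12 January 2022, which is the last day of the investigation period.
Adding 25 calendar days to 12 January 2022 gives 6 February 2022, which is the last day of the appeal period.
The date payment becomes effective: 15 calendar days after 6 February 2022 is 21 February 2022. 21 February 2022 is a Monday, so no roll-forward applies.

21 February 2022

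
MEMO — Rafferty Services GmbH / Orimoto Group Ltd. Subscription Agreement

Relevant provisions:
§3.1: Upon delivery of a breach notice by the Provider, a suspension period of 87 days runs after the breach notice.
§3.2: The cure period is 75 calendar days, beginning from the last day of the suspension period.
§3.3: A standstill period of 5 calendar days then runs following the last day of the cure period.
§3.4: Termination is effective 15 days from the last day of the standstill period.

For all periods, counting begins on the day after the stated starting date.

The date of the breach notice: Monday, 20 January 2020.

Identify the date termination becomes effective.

20 July 2020

The last day of the suspension period: 20 January 2020 + 87 days = 16 April 2020.
The last day of the cure period: 16 April 2020 + 75 days = 30 June 2020.
Adding 5 calendar days to 30 June 2020 gives 5 July 2020, which is the last day of the standstill period.
The date termination becomes effective: 15 calendar days after 5 July 2020 is 20 July 2020.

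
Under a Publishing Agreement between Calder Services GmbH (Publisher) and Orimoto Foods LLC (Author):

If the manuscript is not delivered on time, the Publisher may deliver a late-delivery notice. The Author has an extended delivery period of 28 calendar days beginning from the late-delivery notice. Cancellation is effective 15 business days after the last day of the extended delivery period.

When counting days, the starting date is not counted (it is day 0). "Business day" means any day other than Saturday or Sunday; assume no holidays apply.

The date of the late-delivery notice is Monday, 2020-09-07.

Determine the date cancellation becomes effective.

2020-10-26

The last day of the extended delivery period: 2020-09-07 + 28 days = 2020-10-05.
The date cancellation becomes effective: 15 business days after Monday, 2020-10-05, skipping weekends — Oct 6, Oct 7, Oct 8, Oct 9, …, Oct 22, Oct 23, Oct 26 — lands on Monday, 2020-10-26.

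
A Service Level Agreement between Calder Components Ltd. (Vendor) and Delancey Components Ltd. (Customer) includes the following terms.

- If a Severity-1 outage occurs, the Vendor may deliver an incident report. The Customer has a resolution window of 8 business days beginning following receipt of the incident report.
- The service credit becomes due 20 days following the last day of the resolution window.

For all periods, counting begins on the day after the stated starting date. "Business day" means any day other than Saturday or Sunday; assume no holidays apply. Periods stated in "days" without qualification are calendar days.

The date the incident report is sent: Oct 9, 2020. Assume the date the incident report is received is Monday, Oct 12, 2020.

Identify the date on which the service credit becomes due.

From Monday, Oct 12, 2020, 8 business days (Oct 13, Oct 14, Oct 15, Oct 16, Oct 19, Oct 20, Oct 21, Oct 22, skipping weekends) brings us to Thursday, Oct 22, 2020, which is the last day of the resolution window.
Adding 20 calendar days to Oct 22, 2020 gives Nov 11, 2020, which is the date on which the service credit becomes due.

Nov 11, 2020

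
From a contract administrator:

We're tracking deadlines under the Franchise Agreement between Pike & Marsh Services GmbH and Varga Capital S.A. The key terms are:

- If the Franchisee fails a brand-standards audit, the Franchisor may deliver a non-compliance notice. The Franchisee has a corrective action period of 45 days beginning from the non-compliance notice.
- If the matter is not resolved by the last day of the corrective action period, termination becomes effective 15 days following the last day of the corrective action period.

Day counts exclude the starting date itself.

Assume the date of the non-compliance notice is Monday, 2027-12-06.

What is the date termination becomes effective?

The last day of the corrective action period: 2027-12-06 + 45 days = 2028-01-20.
The date termination becomes effective: 15 calendar days after 2028-01-20 is 2028-02-04.

2028-02-04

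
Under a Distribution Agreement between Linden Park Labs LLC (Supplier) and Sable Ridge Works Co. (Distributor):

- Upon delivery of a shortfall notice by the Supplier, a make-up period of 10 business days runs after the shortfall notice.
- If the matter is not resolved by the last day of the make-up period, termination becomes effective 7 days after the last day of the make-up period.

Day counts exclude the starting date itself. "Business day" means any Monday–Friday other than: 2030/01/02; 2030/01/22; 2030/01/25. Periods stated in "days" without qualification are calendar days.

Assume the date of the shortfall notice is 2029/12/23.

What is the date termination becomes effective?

The last day of the make-up period: 10 business days after Sunday, 2029/12/23, skipping weekends and the listed holiday on Jan 2 — Dec 24, Dec 25, Dec 26, Dec 27, Dec 28, Dec 31, Jan 1, Jan 3, Jan 4, Jan 7 — lands on Monday, 2030/01/07.
Adding 7 calendar days to 2030/01/07 gives 2030/01/14, which is the date termination becomes effective.

2030/01/14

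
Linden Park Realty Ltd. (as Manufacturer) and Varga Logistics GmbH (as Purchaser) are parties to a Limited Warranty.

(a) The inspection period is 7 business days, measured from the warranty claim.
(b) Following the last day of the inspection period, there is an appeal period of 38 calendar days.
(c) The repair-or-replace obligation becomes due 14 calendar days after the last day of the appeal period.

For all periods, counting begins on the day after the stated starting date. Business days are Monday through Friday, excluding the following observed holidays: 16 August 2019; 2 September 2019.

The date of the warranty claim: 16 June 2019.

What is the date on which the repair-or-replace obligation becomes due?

16 August 2019

From Sunday, 16 June 2019, 7 business days (Jun 17, Jun 18, Jun 19, Jun 20, Jun 21, Jun 24, Jun 25, skipping weekends) brings us to Tuesday, 25 June 2019, which is the last day of the inspection period.
Adding 38 calendar days to 25 June 2019 gives 2 August 2019, which is the last day of the appeal period.
The date on which the repair-or-replace obligation becomes due: 14 calendar days after 2 August 2019 is 16 August 2019.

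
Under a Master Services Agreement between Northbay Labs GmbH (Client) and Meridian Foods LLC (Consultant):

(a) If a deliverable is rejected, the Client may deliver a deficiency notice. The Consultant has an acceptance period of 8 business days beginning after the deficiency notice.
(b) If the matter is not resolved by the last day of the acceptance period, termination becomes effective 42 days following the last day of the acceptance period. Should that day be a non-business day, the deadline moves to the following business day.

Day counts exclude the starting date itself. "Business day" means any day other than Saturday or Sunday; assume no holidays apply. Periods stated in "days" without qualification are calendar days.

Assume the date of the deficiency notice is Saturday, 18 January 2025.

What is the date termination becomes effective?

The last day of the acceptance period: 8 business days after Saturday, 18 January 2025, skipping weekends — Jan 20, Jan 21, Jan 22, Jan 23, Jan 24, Jan 27, Jan 28, Jan 29 — lands on Wednesday, 29 January 2025.
Adding 42 calendar days to 29 January 2025 gives 12 March 2025, which is the date termination becomes effective. 12 March 2025 is a Wednesday, so no roll-forward applies.

12 March 2025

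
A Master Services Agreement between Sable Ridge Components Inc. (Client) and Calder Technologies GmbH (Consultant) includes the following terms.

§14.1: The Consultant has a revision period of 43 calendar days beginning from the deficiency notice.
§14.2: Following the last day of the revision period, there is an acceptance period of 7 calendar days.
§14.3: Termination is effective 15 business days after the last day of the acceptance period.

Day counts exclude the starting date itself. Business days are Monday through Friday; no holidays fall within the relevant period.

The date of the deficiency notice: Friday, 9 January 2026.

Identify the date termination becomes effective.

20 March 2026

The last day of the revision period: 43 calendar days after 9 January 2026 is 21 February 2026.
Adding 7 calendar days to 21 February 2026 gives 28 February 2026, which is the last day of the acceptance period.
The date termination becomes effective: counting 15 business days from Saturday, 28 February 2026 (Mar 2, Mar 3, Mar 4, Mar 5, …, Mar 18, Mar 19, Mar 20, skipping weekends) reaches Friday, 20 March 2026.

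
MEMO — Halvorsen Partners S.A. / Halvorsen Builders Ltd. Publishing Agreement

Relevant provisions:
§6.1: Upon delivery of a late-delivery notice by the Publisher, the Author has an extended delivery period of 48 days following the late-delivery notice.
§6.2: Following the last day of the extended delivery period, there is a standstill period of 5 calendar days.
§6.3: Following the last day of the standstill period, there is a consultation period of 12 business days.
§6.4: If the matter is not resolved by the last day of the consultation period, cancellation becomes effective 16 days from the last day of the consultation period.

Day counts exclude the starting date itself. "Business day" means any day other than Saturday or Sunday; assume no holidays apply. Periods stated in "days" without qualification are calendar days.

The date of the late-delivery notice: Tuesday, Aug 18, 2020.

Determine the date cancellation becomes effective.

Nov 12, 2020

The last day of the extended delivery period: Aug 18, 2020 + 48 days = Oct 5, 2020.
The last day of the standstill period: Oct 5, 2020 + 5 days = Oct 10, 2020.
The last day of the consultation period: 12 business days after Saturday, Oct 10, 2020, skipping weekends — Oct 12, Oct 13, Oct 14, Oct 15, …, Oct 23, Oct 26, Oct 27 — lands on Tuesday, Oct 27, 2020.
Adding 16 calendar days to Oct 27, 2020 gives Nov 12, 2020, which is the date cancellation becomes effective.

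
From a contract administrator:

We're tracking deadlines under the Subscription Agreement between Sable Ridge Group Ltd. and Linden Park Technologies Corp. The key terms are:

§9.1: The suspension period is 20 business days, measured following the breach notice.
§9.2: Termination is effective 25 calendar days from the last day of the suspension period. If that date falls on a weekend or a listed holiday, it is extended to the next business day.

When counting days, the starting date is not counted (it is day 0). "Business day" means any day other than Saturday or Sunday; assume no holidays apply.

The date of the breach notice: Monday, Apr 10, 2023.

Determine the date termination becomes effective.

Jun 2, 2023

The last day of the suspension period: 20 business days after Monday, Apr 10, 2023, skipping weekends — Apr 11, Apr 12, Apr 13, Apr 14, …, May 4, May 5, May 8 — lands on Monday, May 8, 2023.
Adding 25 calendar days to May 8, 2023 gives Jun 2, 2023, which is the date termination becomes effective. Jun 2, 2023 is a Friday, so no roll-forward applies.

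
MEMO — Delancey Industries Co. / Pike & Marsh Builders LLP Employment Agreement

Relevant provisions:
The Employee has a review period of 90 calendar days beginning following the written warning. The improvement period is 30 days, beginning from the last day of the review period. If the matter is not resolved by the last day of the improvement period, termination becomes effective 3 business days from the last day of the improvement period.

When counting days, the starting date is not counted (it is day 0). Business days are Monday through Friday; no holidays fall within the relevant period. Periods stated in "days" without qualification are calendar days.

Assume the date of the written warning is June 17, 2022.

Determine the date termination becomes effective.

Adding 90 calendar days to June 17, 2022 gives September 15, 2022, which is the last day of the review period.
The last day of the improvement period: 30 calendar days after September 15, 2022 is October 15, 2022.
The date termination becomes effective: counting 3 business days from Saturday, October 15, 2022 (Oct 17, Oct 18, Oct 19, skipping weekends) reaches Wednesday, October 19, 2022.

October 19, 2022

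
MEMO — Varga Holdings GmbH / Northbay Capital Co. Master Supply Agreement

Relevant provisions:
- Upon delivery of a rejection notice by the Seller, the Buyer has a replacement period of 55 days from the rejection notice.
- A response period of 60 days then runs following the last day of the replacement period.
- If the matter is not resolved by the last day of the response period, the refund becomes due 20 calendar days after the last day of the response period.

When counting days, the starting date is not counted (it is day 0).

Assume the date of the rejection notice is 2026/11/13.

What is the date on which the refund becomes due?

The last day of the replacement period: 55 calendar days after 2026/11/13 is 2027/01/07.
The last day of the response period: 2027/01/07 + 60 days = 2027/03/08.
The date on which the refund becomes due: 20 calendar days after 2027/03/08 is 2027/03/28.

2027/03/28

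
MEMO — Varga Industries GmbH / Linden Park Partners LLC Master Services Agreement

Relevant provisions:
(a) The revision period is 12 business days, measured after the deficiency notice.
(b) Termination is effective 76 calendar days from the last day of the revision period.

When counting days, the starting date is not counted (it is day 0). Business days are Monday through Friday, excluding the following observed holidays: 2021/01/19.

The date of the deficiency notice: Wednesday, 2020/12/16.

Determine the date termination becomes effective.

The last day of the revision period: 12 business days after Wednesday, 2020/12/16, skipping weekends — Dec 17, Dec 18, Dec 21, Dec 22, …, Dec 30, Dec 31, Jan 1 — lands on Friday, 2021/01/01.
The date termination becomes effective: 76 calendar days after 2021/01/01 is 2021/03/18.

2021/03/18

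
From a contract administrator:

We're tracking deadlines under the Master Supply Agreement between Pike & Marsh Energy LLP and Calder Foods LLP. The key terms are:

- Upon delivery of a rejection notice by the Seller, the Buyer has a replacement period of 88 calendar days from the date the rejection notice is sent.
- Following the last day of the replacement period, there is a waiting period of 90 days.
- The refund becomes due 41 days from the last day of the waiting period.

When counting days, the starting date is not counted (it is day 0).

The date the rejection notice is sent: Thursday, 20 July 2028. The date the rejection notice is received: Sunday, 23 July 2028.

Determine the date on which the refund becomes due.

24 February 2029

Adding 88 calendar days to 20 July 2028 gives 16 October 2028, which is the last day of the replacement period.
The last day of the waiting period: 16 October 2028 + 90 days = 14 January 2029.
The date on which the refund becomes due: 41 calendar days after 14 January 2029 is 24 February 2029.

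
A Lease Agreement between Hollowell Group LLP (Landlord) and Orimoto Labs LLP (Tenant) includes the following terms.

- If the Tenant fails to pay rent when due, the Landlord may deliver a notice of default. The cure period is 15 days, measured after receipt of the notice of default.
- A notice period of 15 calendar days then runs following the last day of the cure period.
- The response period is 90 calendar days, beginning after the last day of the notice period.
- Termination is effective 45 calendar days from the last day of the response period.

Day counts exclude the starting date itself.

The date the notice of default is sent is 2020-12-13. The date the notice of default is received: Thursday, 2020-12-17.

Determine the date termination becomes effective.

The last day of the cure period: 15 calendar days after 2020-12-17 is 2021-01-01.
The last day of the notice period: 2021-01-01 + 15 days = 2021-01-16.
The last day of the response period: 2021-01-16 + 90 days = 2021-04-16.
The date termination becomes effective: 45 calendar days after 2021-04-16 is 2021-05-31.

2021-05-31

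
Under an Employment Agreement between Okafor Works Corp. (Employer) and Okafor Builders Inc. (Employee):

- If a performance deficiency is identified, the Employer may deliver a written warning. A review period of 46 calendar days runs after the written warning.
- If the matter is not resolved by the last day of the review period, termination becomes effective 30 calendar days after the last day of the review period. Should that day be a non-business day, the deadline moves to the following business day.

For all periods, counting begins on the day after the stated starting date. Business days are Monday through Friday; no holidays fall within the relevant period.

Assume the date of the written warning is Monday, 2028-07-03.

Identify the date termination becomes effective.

The last day of the review period: 2028-07-03 + 46 days = 2028-08-18.
The date termination becomes effective: 30 calendar days after 2028-08-18 is 2028-09-17. That falls on a Sunday, so it rolls to the next business day, Monday, 2028-09-18.

2028-09-18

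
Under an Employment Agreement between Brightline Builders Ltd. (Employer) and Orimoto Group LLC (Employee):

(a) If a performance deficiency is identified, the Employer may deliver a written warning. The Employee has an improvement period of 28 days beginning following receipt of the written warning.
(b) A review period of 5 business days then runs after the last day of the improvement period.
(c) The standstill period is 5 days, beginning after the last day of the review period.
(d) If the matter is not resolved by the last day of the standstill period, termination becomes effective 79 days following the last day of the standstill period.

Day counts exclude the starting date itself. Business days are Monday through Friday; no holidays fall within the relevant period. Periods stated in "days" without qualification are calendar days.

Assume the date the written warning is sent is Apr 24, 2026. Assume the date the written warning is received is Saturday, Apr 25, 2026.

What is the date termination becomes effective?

The last day of the improvement period: 28 calendar days after Apr 25, 2026 is May 23, 2026.
From Saturday, May 23, 2026, 5 business days (May 25, May 26, May 27, May 28, May 29, skipping weekends) brings us to Friday, May 29, 2026, which is the last day of the review period.
The last day of the standstill period: May 29, 2026 + 5 days = Jun 3, 2026.
Adding 79 calendar days to Jun 3, 2026 gives Aug 21, 2026, which is the date termination becomes effective.

Aug 21, 2026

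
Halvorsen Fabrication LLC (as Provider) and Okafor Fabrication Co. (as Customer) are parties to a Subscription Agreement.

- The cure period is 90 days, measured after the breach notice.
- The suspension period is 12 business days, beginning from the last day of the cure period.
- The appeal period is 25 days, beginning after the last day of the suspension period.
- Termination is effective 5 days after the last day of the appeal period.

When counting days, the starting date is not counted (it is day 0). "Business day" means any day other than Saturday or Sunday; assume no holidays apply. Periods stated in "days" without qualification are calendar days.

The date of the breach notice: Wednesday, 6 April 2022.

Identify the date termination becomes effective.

Adding 90 calendar days to 6 April 2022 gives 5 July 2022, which is the last day of the cure period.
The last day of the suspension period: 12 business days after Tuesday, 5 July 2022, skipping weekends — Jul 6, Jul 7, Jul 8, Jul 11, …, Jul 19, Jul 20, Jul 21 — lands on Thursday, 21 July 2022.
The last day of the appeal period: 21 July 2022 + 25 days = 15 August 2022.
The date termination becomes effective: 5 calendar days after 15 August 2022 is 20 August 2022.

20 August 2022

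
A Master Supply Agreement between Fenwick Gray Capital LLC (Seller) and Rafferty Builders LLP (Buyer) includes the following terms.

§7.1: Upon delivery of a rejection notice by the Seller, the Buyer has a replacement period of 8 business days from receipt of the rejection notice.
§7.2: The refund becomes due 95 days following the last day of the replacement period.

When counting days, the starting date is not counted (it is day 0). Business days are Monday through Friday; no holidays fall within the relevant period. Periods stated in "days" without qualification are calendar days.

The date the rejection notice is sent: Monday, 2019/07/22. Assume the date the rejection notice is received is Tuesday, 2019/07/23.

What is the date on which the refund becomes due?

2019/11/05

From Tuesday, 2019/07/23, 8 business days (Jul 24, Jul 25, Jul 26, Jul 29, Jul 30, Jul 31, Aug 1, Aug 2, skipping weekends) brings us to Friday, 2019/08/02, which is the last day of the replacement period.
The date on which the refund becomes due: 2019/08/02 + 95 days = 2019/11/05.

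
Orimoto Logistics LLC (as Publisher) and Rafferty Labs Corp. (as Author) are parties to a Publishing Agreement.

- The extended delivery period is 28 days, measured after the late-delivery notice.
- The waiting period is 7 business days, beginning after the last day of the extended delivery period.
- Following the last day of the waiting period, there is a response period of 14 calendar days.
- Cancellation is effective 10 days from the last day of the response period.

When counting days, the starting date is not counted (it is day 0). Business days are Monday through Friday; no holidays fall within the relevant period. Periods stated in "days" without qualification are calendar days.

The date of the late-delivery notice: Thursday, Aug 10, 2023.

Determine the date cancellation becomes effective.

Oct 12, 2023

The last day of the extended delivery period: 28 calendar days after Aug 10, 2023 is Sep 7, 2023.
The last day of the waiting period: counting 7 business days from Thursday, Sep 7, 2023 (Sep 8, Sep 11, Sep 12, Sep 13, Sep 14, Sep 15, Sep 18, skipping weekends) reaches Monday, Sep 18, 2023.
Adding 14 calendar days to Sep 18, 2023 gives Oct 2, 2023, which is the last day of the response period.
The date cancellation becomes effective: Oct 2, 2023 + 10 days = Oct 12, 2023.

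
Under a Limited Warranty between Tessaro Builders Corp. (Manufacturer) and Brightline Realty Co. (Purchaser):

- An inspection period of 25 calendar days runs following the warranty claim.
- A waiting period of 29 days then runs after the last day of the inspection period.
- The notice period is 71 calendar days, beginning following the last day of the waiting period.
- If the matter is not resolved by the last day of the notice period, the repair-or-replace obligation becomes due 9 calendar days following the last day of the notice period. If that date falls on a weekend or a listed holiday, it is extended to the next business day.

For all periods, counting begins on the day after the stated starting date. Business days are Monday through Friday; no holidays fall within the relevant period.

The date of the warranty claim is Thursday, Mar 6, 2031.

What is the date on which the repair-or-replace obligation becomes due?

The last day of the inspection period: Mar 6, 2031 + 25 days = Mar 31, 2031.
The last day of the waiting period: Mar 31, 2031 + 29 days = Apr 29, 2031.
Adding 71 calendar days to Apr 29, 2031 gives Jul 9, 2031, which is the last day of the notice period.
The date on which the repair-or-replace obligation becomes due: 9 calendar days after Jul 9, 2031 is Jul 18, 2031. Jul 18, 2031 is a Friday, so no roll-forward applies.

Jul 18, 2031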